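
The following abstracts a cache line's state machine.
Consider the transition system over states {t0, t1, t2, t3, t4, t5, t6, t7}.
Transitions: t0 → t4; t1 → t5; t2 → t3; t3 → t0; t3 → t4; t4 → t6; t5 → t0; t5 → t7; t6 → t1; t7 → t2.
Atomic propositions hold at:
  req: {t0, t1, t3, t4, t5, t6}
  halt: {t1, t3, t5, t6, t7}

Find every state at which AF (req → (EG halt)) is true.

EG halt: greatest fixpoint, start Z0 = {t1, t3, t5, t6, t7}, keep only states in Sat with some successor in Z. Z1 = {t1, t5, t6}; Z2 = {t1, t6}; Z3 = {t6}; Z4 = ∅; fixed.
Sat(EG halt) = ∅
Sat(req → (EG halt)) = {t2, t7}
AF (req → (EG halt)): least fixpoint, start Z0 = {t2, t7}, add states with every successor in Z. Already a fixed point.
Sat(AF (req → (EG halt))) = {t2, t7}

{t2, t7}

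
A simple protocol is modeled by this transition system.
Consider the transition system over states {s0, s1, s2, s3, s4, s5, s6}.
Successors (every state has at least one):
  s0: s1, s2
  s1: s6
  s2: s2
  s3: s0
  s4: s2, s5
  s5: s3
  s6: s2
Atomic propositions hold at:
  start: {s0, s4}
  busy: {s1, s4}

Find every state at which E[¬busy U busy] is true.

{s0, s1, s3, s4, s5}

Sat(¬busy) = {s0, s2, s3, s5, s6}
E[¬busy U busy]: least fixpoint, start Z0 = Sat(busy) = {s1, s4}, add states in Sat(¬busy) with some successor in Z. Z1 = {s0, s1, s4}; Z2 = {s0, s1, s3, s4}; Z3 = {s0, s1, s3, s4, s5}; fixed.
Sat(E[¬busy U busy]) = {s0, s1, s3, s4, s5}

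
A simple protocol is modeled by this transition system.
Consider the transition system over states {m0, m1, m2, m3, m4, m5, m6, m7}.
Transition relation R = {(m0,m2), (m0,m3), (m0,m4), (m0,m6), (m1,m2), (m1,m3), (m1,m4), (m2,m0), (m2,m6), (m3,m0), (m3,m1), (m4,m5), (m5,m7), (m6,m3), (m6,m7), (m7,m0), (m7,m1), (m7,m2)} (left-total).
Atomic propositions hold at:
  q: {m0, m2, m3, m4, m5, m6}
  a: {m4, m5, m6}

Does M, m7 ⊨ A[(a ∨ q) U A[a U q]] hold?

No

Sat(a ∨ q) = {m0, m2, m3, m4, m5, m6}
A[a U q]: least fixpoint, start Z0 = Sat(q) = {m0, m2, m3, m4, m5, m6}, add states in Sat(a) with every successor in Z. Already a fixed point.
Sat(A[a U q]) = {m0, m2, m3, m4, m5, m6}
A[(a ∨ q) U A[a U q]]: least fixpoint, start Z0 = Sat(A[a U q]) = {m0, m2, m3, m4, m5, m6}, add states in Sat(a ∨ q) with every successor in Z. Already a fixed point.
Sat(A[(a ∨ q) U A[a U q]]) = {m0, m2, m3, m4, m5, m6}
m7 ∉ Sat(A[(a ∨ q) U A[a U q]]) = {m0, m2, m3, m4, m5, m6}, so the formula does not hold at m7.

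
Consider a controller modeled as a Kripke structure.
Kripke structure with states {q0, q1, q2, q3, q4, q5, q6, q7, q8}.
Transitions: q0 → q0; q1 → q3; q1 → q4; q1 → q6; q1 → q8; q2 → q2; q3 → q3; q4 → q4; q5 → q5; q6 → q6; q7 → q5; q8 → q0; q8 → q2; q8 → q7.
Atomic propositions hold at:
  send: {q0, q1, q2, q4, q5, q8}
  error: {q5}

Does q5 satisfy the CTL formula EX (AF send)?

Yes

AF send: least fixpoint, start Z0 = {q0, q1, q2, q4, q5, q8}, add states with every successor in Z. Z1 = {q0, q1, q2, q4, q5, q7, q8}; fixed.
Sat(AF send) = {q0, q1, q2, q4, q5, q7, q8}
Sat(EX (AF send)) = {s : some successor in {q0, q1, q2, q4, q5, q7, q8}} = {q0, q1, q2, q4, q5, q7, q8}
q5 ∈ Sat(EX (AF send)) = {q0, q1, q2, q4, q5, q7, q8}, so the formula holds at q5.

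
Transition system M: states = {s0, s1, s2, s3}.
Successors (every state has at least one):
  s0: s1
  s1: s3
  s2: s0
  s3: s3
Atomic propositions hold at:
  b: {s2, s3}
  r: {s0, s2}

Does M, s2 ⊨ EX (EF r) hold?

EF r: least fixpoint, start Z0 = {s0, s2}, add states with some successor in Z. Already a fixed point.
Sat(EF r) = {s0, s2}
Sat(EX (EF r)) = {s : some successor in {s0, s2}} = {s2}
s2 ∈ Sat(EX (EF r)) = {s2}, so the formula holds at s2.

Yes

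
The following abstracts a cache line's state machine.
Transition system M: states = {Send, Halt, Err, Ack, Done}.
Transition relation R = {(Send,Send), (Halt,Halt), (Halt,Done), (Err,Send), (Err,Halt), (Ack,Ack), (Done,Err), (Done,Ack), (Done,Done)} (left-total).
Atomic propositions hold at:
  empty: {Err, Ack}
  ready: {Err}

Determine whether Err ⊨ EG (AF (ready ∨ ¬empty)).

Sat(¬empty) = {Send, Halt, Done}
Sat(ready ∨ ¬empty) = {Send, Halt, Err, Done}
AF (ready ∨ ¬empty): least fixpoint, start Z0 = {Send, Halt, Err, Done}, add states with every successor in Z. Already a fixed point.
Sat(AF (ready ∨ ¬empty)) = {Send, Halt, Err, Done}
EG (AF (ready ∨ ¬empty)): greatest fixpoint, start Z0 = {Send, Halt, Err, Done}, keep only states in Sat with some successor in Z. Already a fixed point.
Sat(EG (AF (ready ∨ ¬empty))) = {Send, Halt, Err, Done}
Err ∈ Sat(EG (AF (ready ∨ ¬empty))) = {Send, Halt, Err, Done}, so the formula holds at Err.

Yes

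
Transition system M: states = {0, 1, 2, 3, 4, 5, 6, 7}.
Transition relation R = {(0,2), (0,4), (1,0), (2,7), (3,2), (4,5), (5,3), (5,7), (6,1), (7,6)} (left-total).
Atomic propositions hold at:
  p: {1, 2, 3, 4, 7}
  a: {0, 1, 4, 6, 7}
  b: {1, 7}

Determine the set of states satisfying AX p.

{0, 2, 3, 5, 6}

Sat(AX p) = {s : every successor in {1, 2, 3, 4, 7}} = {0, 2, 3, 5, 6}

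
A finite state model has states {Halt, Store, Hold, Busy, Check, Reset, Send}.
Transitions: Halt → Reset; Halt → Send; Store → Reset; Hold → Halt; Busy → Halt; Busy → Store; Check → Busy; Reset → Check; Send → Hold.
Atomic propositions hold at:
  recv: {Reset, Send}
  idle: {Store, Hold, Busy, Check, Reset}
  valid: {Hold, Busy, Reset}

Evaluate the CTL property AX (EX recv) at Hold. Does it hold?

Sat(EX recv) = {s : some successor in {Reset, Send}} = {Halt, Store}
Sat(AX (EX recv)) = {s : every successor in {Halt, Store}} = {Hold, Busy}
Hold ∈ Sat(AX (EX recv)) = {Hold, Busy}, so the formula holds at Hold.

Yes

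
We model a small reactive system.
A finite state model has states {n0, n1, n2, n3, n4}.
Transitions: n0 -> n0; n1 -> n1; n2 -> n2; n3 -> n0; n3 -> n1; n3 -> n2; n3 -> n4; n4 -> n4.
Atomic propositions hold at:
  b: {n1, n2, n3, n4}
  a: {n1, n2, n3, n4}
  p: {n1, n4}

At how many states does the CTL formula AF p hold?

AF p: least fixpoint, start Z0 = {n1, n4}, add states with every successor in Z. Already a fixed point.
Sat(AF p) = {n1, n4}
|Sat(AF p)| = |{n1, n4}| = 2.

2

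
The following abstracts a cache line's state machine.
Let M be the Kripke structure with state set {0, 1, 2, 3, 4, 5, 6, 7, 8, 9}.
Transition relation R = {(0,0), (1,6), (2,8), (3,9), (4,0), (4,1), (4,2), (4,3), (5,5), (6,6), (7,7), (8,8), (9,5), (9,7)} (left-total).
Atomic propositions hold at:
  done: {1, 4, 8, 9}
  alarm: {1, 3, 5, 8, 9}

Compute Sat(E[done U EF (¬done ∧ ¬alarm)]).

{0, 1, 2, 3, 4, 6, 7, 9}

Sat(¬done) = {0, 2, 3, 5, 6, 7}
Sat(¬alarm) = {0, 2, 4, 6, 7}
Sat(¬done ∧ ¬alarm) = {0, 2, 6, 7}
EF (¬done ∧ ¬alarm): least fixpoint, start Z0 = {0, 2, 6, 7}, add states with some successor in Z. Z1 = {0, 1, 2, 4, 6, 7, 9}; Z2 = {0, 1, 2, 3, 4, 6, 7, 9}; fixed.
Sat(EF (¬done ∧ ¬alarm)) = {0, 1, 2, 3, 4, 6, 7, 9}
E[done U EF (¬done ∧ ¬alarm)]: least fixpoint, start Z0 = Sat(EF (¬done ∧ ¬alarm)) = {0, 1, 2, 3, 4, 6, 7, 9}, add states in Sat(done) with some successor in Z. Already a fixed point.
Sat(E[done U EF (¬done ∧ ¬alarm)]) = {0, 1, 2, 3, 4, 6, 7, 9}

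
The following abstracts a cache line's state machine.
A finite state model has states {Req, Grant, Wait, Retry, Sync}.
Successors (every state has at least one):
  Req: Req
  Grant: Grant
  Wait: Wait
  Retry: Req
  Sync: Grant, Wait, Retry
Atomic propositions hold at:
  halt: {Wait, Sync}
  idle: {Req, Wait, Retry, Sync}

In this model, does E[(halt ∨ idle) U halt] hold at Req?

Sat(halt ∨ idle) = {Req, Wait, Retry, Sync}
E[(halt ∨ idle) U halt]: least fixpoint, start Z0 = Sat(halt) = {Wait, Sync}, add states in Sat(halt ∨ idle) with some successor in Z. Already a fixed point.
Sat(E[(halt ∨ idle) U halt]) = {Wait, Sync}
Req ∉ Sat(E[(halt ∨ idle) U halt]) = {Wait, Sync}, so the formula does not hold at Req.

No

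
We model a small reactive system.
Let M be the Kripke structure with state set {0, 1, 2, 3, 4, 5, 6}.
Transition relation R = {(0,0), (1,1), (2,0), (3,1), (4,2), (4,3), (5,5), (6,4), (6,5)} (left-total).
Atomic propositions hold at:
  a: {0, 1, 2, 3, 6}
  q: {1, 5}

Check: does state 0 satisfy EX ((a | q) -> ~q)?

Yes

Sat(a | q) = {0, 1, 2, 3, 5, 6}
Sat(~q) = {0, 2, 3, 4, 6}
Sat((a | q) -> ~q) = {0, 2, 3, 4, 6}
Sat(EX ((a | q) -> ~q)) = {s : some successor in {0, 2, 3, 4, 6}} = {0, 2, 4, 6}
0 ∈ Sat(EX ((a | q) -> ~q)) = {0, 2, 4, 6}, so the formula holds at 0.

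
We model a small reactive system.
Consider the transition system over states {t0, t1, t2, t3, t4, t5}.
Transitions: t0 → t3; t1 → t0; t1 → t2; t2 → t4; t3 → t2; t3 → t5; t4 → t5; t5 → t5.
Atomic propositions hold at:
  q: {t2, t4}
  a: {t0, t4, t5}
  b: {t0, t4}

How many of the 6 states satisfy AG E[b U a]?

2

E[b U a]: least fixpoint, start Z0 = Sat(a) = {t0, t4, t5}, add states in Sat(b) with some successor in Z. Already a fixed point.
Sat(E[b U a]) = {t0, t4, t5}
AG E[b U a]: greatest fixpoint, start Z0 = {t0, t4, t5}, keep only states in Sat with every successor in Z. Z1 = {t4, t5}; fixed.
Sat(AG E[b U a]) = {t4, t5}
|Sat(AG E[b U a])| = |{t4, t5}| = 2.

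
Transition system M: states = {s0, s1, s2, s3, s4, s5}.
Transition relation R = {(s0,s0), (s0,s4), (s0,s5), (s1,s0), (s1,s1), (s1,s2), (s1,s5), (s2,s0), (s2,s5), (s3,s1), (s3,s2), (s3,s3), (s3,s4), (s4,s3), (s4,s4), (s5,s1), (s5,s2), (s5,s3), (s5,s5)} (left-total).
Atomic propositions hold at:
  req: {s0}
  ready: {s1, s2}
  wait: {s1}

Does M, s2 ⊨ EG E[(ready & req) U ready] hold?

No

Sat(ready & req) = ∅
E[(ready & req) U ready]: least fixpoint, start Z0 = Sat(ready) = {s1, s2}, add states in Sat(ready & req) with some successor in Z. Already a fixed point.
Sat(E[(ready & req) U ready]) = {s1, s2}
EG E[(ready & req) U ready]: greatest fixpoint, start Z0 = {s1, s2}, keep only states in Sat with some successor in Z. Z1 = {s1}; fixed.
Sat(EG E[(ready & req) U ready]) = {s1}
s2 ∉ Sat(EG E[(ready & req) U ready]) = {s1}, so the formula does not hold at s2.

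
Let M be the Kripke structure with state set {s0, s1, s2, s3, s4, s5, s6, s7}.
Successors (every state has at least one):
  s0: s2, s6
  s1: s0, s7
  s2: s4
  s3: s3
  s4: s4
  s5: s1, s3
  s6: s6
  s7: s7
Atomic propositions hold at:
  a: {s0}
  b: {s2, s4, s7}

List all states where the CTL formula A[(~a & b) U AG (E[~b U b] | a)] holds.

Sat(~a) = {s1, s2, s3, s4, s5, s6, s7}
Sat(~a & b) = {s2, s4, s7}
Sat(~b) = {s0, s1, s3, s5, s6}
E[~b U b]: least fixpoint, start Z0 = Sat(b) = {s2, s4, s7}, add states in Sat(~b) with some successor in Z. Z1 = {s0, s1, s2, s4, s7}; Z2 = {s0, s1, s2, s4, s5, s7}; fixed.
Sat(E[~b U b]) = {s0, s1, s2, s4, s5, s7}
Sat(E[~b U b] | a) = {s0, s1, s2, s4, s5, s7}
AG (E[~b U b] | a): greatest fixpoint, start Z0 = {s0, s1, s2, s4, s5, s7}, keep only states in Sat with every successor in Z. Z1 = {s1, s2, s4, s7}; Z2 = {s2, s4, s7}; fixed.
Sat(AG (E[~b U b] | a)) = {s2, s4, s7}
A[(~a & b) U AG (E[~b U b] | a)]: least fixpoint, start Z0 = Sat(AG (E[~b U b] | a)) = {s2, s4, s7}, add states in Sat(~a & b) with every successor in Z. Already a fixed point.
Sat(A[(~a & b) U AG (E[~b U b] | a)]) = {s2, s4, s7}

{s2, s4, s7}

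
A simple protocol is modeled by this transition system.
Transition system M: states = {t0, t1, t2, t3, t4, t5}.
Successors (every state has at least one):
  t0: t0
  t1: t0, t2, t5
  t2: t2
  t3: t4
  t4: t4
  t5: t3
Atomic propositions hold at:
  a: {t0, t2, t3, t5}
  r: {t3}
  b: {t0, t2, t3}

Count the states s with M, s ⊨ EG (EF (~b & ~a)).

Sat(~b) = {t1, t4, t5}
Sat(~a) = {t1, t4}
Sat(~b & ~a) = {t1, t4}
EF (~b & ~a): least fixpoint, start Z0 = {t1, t4}, add states with some successor in Z. Z1 = {t1, t3, t4}; Z2 = {t1, t3, t4, t5}; fixed.
Sat(EF (~b & ~a)) = {t1, t3, t4, t5}
EG (EF (~b & ~a)): greatest fixpoint, start Z0 = {t1, t3, t4, t5}, keep only states in Sat with some successor in Z. Already a fixed point.
Sat(EG (EF (~b & ~a))) = {t1, t3, t4, t5}
|Sat(EG (EF (~b & ~a)))| = |{t1, t3, t4, t5}| = 4.

4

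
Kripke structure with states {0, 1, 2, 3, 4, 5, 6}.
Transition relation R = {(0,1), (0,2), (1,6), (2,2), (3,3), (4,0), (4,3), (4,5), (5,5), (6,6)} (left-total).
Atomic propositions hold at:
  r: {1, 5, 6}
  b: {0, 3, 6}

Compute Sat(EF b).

{0, 1, 3, 4, 6}

EF b: least fixpoint, start Z0 = {0, 3, 6}, add states with some successor in Z. Z1 = {0, 1, 3, 4, 6}; fixed.
Sat(EF b) = {0, 1, 3, 4, 6}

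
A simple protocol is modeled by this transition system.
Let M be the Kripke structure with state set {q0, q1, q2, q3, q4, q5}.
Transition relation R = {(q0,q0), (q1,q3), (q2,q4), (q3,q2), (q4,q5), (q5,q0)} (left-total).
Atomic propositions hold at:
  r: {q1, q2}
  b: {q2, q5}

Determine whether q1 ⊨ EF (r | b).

Yes

Sat(r | b) = {q1, q2, q5}
EF (r | b): least fixpoint, start Z0 = {q1, q2, q5}, add states with some successor in Z. Z1 = {q1, q2, q3, q4, q5}; fixed.
Sat(EF (r | b)) = {q1, q2, q3, q4, q5}
q1 ∈ Sat(EF (r | b)) = {q1, q2, q3, q4, q5}, so the formula holds at q1.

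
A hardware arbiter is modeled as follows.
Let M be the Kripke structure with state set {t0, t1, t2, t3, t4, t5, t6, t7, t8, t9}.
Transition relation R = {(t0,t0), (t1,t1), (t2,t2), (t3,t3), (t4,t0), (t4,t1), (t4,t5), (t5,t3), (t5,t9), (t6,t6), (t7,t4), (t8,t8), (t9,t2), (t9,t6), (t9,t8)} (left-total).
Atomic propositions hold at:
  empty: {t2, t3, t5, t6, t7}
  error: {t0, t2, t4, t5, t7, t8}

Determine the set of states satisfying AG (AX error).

Sat(AX error) = {s : every successor in {t0, t2, t4, t5, t7, t8}} = {t0, t2, t7, t8}
AG (AX error): greatest fixpoint, start Z0 = {t0, t2, t7, t8}, keep only states in Sat with every successor in Z. Z1 = {t0, t2, t8}; fixed.
Sat(AG (AX error)) = {t0, t2, t8}

{t0, t2, t8}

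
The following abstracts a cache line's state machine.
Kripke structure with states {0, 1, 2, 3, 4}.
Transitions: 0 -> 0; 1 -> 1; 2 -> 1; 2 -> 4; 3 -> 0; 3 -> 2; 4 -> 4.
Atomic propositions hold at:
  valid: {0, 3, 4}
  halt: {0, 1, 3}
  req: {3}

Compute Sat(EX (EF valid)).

EF valid: least fixpoint, start Z0 = {0, 3, 4}, add states with some successor in Z. Z1 = {0, 2, 3, 4}; fixed.
Sat(EF valid) = {0, 2, 3, 4}
Sat(EX (EF valid)) = {s : some successor in {0, 2, 3, 4}} = {0, 2, 3, 4}

{0, 2, 3, 4}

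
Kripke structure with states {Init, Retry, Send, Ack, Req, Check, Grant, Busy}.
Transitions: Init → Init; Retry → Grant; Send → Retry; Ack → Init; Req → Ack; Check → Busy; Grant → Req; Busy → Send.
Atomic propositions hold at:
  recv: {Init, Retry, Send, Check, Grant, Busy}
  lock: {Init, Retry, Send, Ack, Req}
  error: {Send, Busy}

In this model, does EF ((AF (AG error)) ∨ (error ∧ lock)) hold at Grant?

AG error: greatest fixpoint, start Z0 = {Send, Busy}, keep only states in Sat with every successor in Z. Z1 = {Busy}; Z2 = ∅; fixed.
Sat(AG error) = ∅
AF (AG error): least fixpoint, start Z0 = ∅, add states with every successor in Z. Already a fixed point.
Sat(AF (AG error)) = ∅
Sat(error ∧ lock) = {Send}
Sat((AF (AG error)) ∨ (error ∧ lock)) = {Send}
EF ((AF (AG error)) ∨ (error ∧ lock)): least fixpoint, start Z0 = {Send}, add states with some successor in Z. Z1 = {Send, Busy}; Z2 = {Send, Check, Busy}; fixed.
Sat(EF ((AF (AG error)) ∨ (error ∧ lock))) = {Send, Check, Busy}
Grant ∉ Sat(EF ((AF (AG error)) ∨ (error ∧ lock))) = {Send, Check, Busy}, so the formula does not hold at Grant.

No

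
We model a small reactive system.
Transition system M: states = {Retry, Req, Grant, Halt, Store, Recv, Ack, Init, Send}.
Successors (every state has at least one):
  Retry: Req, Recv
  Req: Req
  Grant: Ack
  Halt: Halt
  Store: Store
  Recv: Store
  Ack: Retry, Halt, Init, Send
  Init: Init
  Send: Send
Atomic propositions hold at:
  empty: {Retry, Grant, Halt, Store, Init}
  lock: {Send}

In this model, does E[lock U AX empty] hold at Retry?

No

Sat(AX empty) = {s : every successor in {Retry, Grant, Halt, Store, Init}} = {Halt, Store, Recv, Init}
E[lock U AX empty]: least fixpoint, start Z0 = Sat(AX empty) = {Halt, Store, Recv, Init}, add states in Sat(lock) with some successor in Z. Already a fixed point.
Sat(E[lock U AX empty]) = {Halt, Store, Recv, Init}
Retry ∉ Sat(E[lock U AX empty]) = {Halt, Store, Recv, Init}, so the formula does not hold at Retry.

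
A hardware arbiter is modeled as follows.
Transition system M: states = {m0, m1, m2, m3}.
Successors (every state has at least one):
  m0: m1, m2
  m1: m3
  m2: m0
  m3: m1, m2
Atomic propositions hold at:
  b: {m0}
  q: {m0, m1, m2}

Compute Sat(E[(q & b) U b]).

Sat(q & b) = {m0}
E[(q & b) U b]: least fixpoint, start Z0 = Sat(b) = {m0}, add states in Sat(q & b) with some successor in Z. Already a fixed point.
Sat(E[(q & b) U b]) = {m0}

{m0}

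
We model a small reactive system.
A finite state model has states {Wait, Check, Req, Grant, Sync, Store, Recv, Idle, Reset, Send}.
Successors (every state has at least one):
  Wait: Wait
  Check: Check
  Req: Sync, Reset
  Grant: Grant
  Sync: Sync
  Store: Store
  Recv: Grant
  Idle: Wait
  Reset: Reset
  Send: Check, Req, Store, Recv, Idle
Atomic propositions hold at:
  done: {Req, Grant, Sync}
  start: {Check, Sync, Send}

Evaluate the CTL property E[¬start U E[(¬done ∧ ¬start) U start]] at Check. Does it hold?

Yes

Sat(¬start) = {Wait, Req, Grant, Store, Recv, Idle, Reset}
Sat(¬done) = {Wait, Check, Store, Recv, Idle, Reset, Send}
Sat(¬done ∧ ¬start) = {Wait, Store, Recv, Idle, Reset}
E[(¬done ∧ ¬start) U start]: least fixpoint, start Z0 = Sat(start) = {Check, Sync, Send}, add states in Sat(¬done ∧ ¬start) with some successor in Z. Already a fixed point.
Sat(E[(¬done ∧ ¬start) U start]) = {Check, Sync, Send}
E[¬start U E[(¬done ∧ ¬start) U start]]: least fixpoint, start Z0 = Sat(E[(¬done ∧ ¬start) U start]) = {Check, Sync, Send}, add states in Sat(¬start) with some successor in Z. Z1 = {Check, Req, Sync, Send}; fixed.
Sat(E[¬start U E[(¬done ∧ ¬start) U start]]) = {Check, Req, Sync, Send}
Check ∈ Sat(E[¬start U E[(¬done ∧ ¬start) U start]]) = {Check, Req, Sync, Send}, so the formula holds at Check.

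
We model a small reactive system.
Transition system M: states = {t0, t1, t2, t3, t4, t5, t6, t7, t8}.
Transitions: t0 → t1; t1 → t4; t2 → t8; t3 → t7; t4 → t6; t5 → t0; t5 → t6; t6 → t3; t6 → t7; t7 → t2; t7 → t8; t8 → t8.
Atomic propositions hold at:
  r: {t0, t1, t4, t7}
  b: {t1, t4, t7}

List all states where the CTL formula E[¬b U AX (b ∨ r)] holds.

{t0, t1, t3, t5, t6}

Sat(¬b) = {t0, t2, t3, t5, t6, t8}
Sat(b ∨ r) = {t0, t1, t4, t7}
Sat(AX (b ∨ r)) = {s : every successor in {t0, t1, t4, t7}} = {t0, t1, t3}
E[¬b U AX (b ∨ r)]: least fixpoint, start Z0 = Sat(AX (b ∨ r)) = {t0, t1, t3}, add states in Sat(¬b) with some successor in Z. Z1 = {t0, t1, t3, t5, t6}; fixed.
Sat(E[¬b U AX (b ∨ r)]) = {t0, t1, t3, t5, t6}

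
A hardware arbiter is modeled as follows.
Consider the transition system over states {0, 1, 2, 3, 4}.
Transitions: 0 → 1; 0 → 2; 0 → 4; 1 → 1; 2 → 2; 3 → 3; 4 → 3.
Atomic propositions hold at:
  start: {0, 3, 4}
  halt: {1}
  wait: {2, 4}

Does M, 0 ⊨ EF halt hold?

Yes

EF halt: least fixpoint, start Z0 = {1}, add states with some successor in Z. Z1 = {0, 1}; fixed.
Sat(EF halt) = {0, 1}
0 ∈ Sat(EF halt) = {0, 1}, so the formula holds at 0.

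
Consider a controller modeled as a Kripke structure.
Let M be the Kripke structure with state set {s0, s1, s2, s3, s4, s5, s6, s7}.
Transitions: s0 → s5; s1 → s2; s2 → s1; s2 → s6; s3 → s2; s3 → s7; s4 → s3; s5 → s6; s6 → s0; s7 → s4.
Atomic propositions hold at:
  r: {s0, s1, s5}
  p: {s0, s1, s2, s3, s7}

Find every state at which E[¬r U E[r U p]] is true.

{s0, s1, s2, s3, s4, s6, s7}

Sat(¬r) = {s2, s3, s4, s6, s7}
E[r U p]: least fixpoint, start Z0 = Sat(p) = {s0, s1, s2, s3, s7}, add states in Sat(r) with some successor in Z. Already a fixed point.
Sat(E[r U p]) = {s0, s1, s2, s3, s7}
E[¬r U E[r U p]]: least fixpoint, start Z0 = Sat(E[r U p]) = {s0, s1, s2, s3, s7}, add states in Sat(¬r) with some successor in Z. Z1 = {s0, s1, s2, s3, s4, s6, s7}; fixed.
Sat(E[¬r U E[r U p]]) = {s0, s1, s2, s3, s4, s6, s7}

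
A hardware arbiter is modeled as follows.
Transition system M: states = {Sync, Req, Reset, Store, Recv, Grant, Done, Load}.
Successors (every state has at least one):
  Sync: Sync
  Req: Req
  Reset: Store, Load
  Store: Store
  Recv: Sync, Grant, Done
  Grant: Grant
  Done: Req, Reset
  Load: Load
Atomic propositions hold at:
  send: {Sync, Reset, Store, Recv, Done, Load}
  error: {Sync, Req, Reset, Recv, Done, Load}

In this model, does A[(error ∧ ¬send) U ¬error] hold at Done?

No

Sat(¬send) = {Req, Grant}
Sat(error ∧ ¬send) = {Req}
Sat(¬error) = {Store, Grant}
A[(error ∧ ¬send) U ¬error]: least fixpoint, start Z0 = Sat(¬error) = {Store, Grant}, add states in Sat(error ∧ ¬send) with every successor in Z. Already a fixed point.
Sat(A[(error ∧ ¬send) U ¬error]) = {Store, Grant}
Done ∉ Sat(A[(error ∧ ¬send) U ¬error]) = {Store, Grant}, so the formula does not hold at Done.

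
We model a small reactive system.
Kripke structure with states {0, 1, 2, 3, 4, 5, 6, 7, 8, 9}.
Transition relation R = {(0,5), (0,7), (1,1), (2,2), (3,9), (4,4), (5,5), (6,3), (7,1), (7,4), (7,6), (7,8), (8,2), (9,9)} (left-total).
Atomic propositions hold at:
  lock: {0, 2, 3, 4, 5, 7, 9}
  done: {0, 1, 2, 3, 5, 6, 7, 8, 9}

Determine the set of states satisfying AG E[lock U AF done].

AF done: least fixpoint, start Z0 = {0, 1, 2, 3, 5, 6, 7, 8, 9}, add states with every successor in Z. Already a fixed point.
Sat(AF done) = {0, 1, 2, 3, 5, 6, 7, 8, 9}
E[lock U AF done]: least fixpoint, start Z0 = Sat(AF done) = {0, 1, 2, 3, 5, 6, 7, 8, 9}, add states in Sat(lock) with some successor in Z. Already a fixed point.
Sat(E[lock U AF done]) = {0, 1, 2, 3, 5, 6, 7, 8, 9}
AG E[lock U AF done]: greatest fixpoint, start Z0 = {0, 1, 2, 3, 5, 6, 7, 8, 9}, keep only states in Sat with every successor in Z. Z1 = {0, 1, 2, 3, 5, 6, 8, 9}; Z2 = {1, 2, 3, 5, 6, 8, 9}; fixed.
Sat(AG E[lock U AF done]) = {1, 2, 3, 5, 6, 8, 9}

{1, 2, 3, 5, 6, 8, 9}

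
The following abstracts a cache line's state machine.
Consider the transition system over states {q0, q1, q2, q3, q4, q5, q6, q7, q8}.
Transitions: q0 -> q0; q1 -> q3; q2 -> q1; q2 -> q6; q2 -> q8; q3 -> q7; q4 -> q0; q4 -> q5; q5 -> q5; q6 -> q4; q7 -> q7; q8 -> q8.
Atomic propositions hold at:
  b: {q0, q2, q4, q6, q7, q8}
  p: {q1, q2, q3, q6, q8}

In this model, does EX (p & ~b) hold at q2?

Sat(~b) = {q1, q3, q5}
Sat(p & ~b) = {q1, q3}
Sat(EX (p & ~b)) = {s : some successor in {q1, q3}} = {q1, q2}
q2 ∈ Sat(EX (p & ~b)) = {q1, q2}, so the formula holds at q2.

Yes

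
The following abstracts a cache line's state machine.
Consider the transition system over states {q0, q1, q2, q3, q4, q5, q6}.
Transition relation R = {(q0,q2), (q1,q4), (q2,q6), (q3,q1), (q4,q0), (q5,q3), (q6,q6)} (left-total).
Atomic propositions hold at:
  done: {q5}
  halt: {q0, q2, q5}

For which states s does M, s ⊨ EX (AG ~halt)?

{q2, q6}

Sat(~halt) = {q1, q3, q4, q6}
AG ~halt: greatest fixpoint, start Z0 = {q1, q3, q4, q6}, keep only states in Sat with every successor in Z. Z1 = {q1, q3, q6}; Z2 = {q3, q6}; Z3 = {q6}; fixed.
Sat(AG ~halt) = {q6}
Sat(EX (AG ~halt)) = {s : some successor in {q6}} = {q2, q6}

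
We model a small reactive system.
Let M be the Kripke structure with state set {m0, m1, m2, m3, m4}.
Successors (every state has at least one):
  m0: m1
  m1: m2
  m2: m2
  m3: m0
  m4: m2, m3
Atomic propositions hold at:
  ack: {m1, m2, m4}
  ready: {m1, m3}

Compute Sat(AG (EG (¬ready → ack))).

Sat(¬ready) = {m0, m2, m4}
Sat(¬ready → ack) = {m1, m2, m3, m4}
EG (¬ready → ack): greatest fixpoint, start Z0 = {m1, m2, m3, m4}, keep only states in Sat with some successor in Z. Z1 = {m1, m2, m4}; fixed.
Sat(EG (¬ready → ack)) = {m1, m2, m4}
AG (EG (¬ready → ack)): greatest fixpoint, start Z0 = {m1, m2, m4}, keep only states in Sat with every successor in Z. Z1 = {m1, m2}; fixed.
Sat(AG (EG (¬ready → ack))) = {m1, m2}

{m1, m2}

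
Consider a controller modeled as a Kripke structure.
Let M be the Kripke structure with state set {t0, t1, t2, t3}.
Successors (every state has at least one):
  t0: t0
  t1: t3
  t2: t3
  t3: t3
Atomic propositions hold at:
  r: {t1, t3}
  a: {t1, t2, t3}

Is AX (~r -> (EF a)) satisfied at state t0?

No

Sat(~r) = {t0, t2}
EF a: least fixpoint, start Z0 = {t1, t2, t3}, add states with some successor in Z. Already a fixed point.
Sat(EF a) = {t1, t2, t3}
Sat(~r -> (EF a)) = {t1, t2, t3}
Sat(AX (~r -> (EF a))) = {s : every successor in {t1, t2, t3}} = {t1, t2, t3}
t0 ∉ Sat(AX (~r -> (EF a))) = {t1, t2, t3}, so the formula does not hold at t0.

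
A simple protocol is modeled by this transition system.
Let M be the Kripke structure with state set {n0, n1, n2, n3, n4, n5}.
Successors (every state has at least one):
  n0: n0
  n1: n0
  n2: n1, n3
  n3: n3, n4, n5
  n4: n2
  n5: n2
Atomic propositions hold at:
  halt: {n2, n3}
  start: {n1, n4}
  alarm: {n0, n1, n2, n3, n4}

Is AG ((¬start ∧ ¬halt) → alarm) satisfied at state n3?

Sat(¬start) = {n0, n2, n3, n5}
Sat(¬halt) = {n0, n1, n4, n5}
Sat(¬start ∧ ¬halt) = {n0, n5}
Sat((¬start ∧ ¬halt) → alarm) = {n0, n1, n2, n3, n4}
AG ((¬start ∧ ¬halt) → alarm): greatest fixpoint, start Z0 = {n0, n1, n2, n3, n4}, keep only states in Sat with every successor in Z. Z1 = {n0, n1, n2, n4}; Z2 = {n0, n1, n4}; Z3 = {n0, n1}; fixed.
Sat(AG ((¬start ∧ ¬halt) → alarm)) = {n0, n1}
n3 ∉ Sat(AG ((¬start ∧ ¬halt) → alarm)) = {n0, n1}, so the formula does not hold at n3.

No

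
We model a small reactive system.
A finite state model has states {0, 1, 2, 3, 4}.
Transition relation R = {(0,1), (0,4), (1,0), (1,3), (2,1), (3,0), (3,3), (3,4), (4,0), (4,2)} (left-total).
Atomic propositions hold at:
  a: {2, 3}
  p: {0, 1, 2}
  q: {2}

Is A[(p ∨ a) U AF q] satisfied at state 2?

Sat(p ∨ a) = {0, 1, 2, 3}
AF q: least fixpoint, start Z0 = {2}, add states with every successor in Z. Already a fixed point.
Sat(AF q) = {2}
A[(p ∨ a) U AF q]: least fixpoint, start Z0 = Sat(AF q) = {2}, add states in Sat(p ∨ a) with every successor in Z. Already a fixed point.
Sat(A[(p ∨ a) U AF q]) = {2}
2 ∈ Sat(A[(p ∨ a) U AF q]) = {2}, so the formula holds at 2.

Yes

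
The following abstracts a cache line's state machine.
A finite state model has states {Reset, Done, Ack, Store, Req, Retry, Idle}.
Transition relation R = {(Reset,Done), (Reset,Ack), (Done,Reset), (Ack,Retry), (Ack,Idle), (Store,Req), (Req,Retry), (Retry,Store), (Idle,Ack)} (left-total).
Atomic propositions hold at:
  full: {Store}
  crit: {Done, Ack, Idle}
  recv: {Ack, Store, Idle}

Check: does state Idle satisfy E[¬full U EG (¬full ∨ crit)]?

Sat(¬full) = {Reset, Done, Ack, Req, Retry, Idle}
Sat(¬full ∨ crit) = {Reset, Done, Ack, Req, Retry, Idle}
EG (¬full ∨ crit): greatest fixpoint, start Z0 = {Reset, Done, Ack, Req, Retry, Idle}, keep only states in Sat with some successor in Z. Z1 = {Reset, Done, Ack, Req, Idle}; Z2 = {Reset, Done, Ack, Idle}; fixed.
Sat(EG (¬full ∨ crit)) = {Reset, Done, Ack, Idle}
E[¬full U EG (¬full ∨ crit)]: least fixpoint, start Z0 = Sat(EG (¬full ∨ crit)) = {Reset, Done, Ack, Idle}, add states in Sat(¬full) with some successor in Z. Already a fixed point.
Sat(E[¬full U EG (¬full ∨ crit)]) = {Reset, Done, Ack, Idle}
Idle ∈ Sat(E[¬full U EG (¬full ∨ crit)]) = {Reset, Done, Ack, Idle}, so the formula holds at Idle.

Yes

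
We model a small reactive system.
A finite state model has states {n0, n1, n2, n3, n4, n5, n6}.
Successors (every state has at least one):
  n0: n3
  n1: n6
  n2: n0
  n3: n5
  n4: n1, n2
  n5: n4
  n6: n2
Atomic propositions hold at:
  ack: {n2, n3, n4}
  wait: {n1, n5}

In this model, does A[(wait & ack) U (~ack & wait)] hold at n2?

Sat(wait & ack) = ∅
Sat(~ack) = {n0, n1, n5, n6}
Sat(~ack & wait) = {n1, n5}
A[(wait & ack) U (~ack & wait)]: least fixpoint, start Z0 = Sat((~ack & wait)) = {n1, n5}, add states in Sat(wait & ack) with every successor in Z. Already a fixed point.
Sat(A[(wait & ack) U (~ack & wait)]) = {n1, n5}
n2 ∉ Sat(A[(wait & ack) U (~ack & wait)]) = {n1, n5}, so the formula does not hold at n2.

No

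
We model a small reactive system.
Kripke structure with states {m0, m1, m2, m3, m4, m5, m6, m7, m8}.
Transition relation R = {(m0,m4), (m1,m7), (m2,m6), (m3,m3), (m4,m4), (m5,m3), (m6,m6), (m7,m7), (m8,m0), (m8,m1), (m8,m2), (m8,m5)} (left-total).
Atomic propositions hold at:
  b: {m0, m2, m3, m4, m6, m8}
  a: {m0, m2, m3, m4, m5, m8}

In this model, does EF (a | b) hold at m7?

No

Sat(a | b) = {m0, m2, m3, m4, m5, m6, m8}
EF (a | b): least fixpoint, start Z0 = {m0, m2, m3, m4, m5, m6, m8}, add states with some successor in Z. Already a fixed point.
Sat(EF (a | b)) = {m0, m2, m3, m4, m5, m6, m8}
m7 ∉ Sat(EF (a | b)) = {m0, m2, m3, m4, m5, m6, m8}, so the formula does not hold at m7.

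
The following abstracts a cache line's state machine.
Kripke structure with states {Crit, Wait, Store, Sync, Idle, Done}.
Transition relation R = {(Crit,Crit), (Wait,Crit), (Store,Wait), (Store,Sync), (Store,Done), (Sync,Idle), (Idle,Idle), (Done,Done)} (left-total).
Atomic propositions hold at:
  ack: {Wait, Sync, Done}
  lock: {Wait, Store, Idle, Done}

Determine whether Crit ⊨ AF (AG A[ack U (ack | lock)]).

Sat(ack | lock) = {Wait, Store, Sync, Idle, Done}
A[ack U (ack | lock)]: least fixpoint, start Z0 = Sat((ack | lock)) = {Wait, Store, Sync, Idle, Done}, add states in Sat(ack) with every successor in Z. Already a fixed point.
Sat(A[ack U (ack | lock)]) = {Wait, Store, Sync, Idle, Done}
AG A[ack U (ack | lock)]: greatest fixpoint, start Z0 = {Wait, Store, Sync, Idle, Done}, keep only states in Sat with every successor in Z. Z1 = {Store, Sync, Idle, Done}; Z2 = {Sync, Idle, Done}; fixed.
Sat(AG A[ack U (ack | lock)]) = {Sync, Idle, Done}
AF (AG A[ack U (ack | lock)]): least fixpoint, start Z0 = {Sync, Idle, Done}, add states with every successor in Z. Already a fixed point.
Sat(AF (AG A[ack U (ack | lock)])) = {Sync, Idle, Done}
Crit ∉ Sat(AF (AG A[ack U (ack | lock)])) = {Sync, Idle, Done}, so the formula does not hold at Crit.

No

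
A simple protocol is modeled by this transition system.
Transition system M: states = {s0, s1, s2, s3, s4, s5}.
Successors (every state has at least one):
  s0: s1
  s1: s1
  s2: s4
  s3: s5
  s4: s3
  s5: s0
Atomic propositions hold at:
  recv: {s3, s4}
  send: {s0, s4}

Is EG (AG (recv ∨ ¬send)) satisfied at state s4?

Sat(¬send) = {s1, s2, s3, s5}
Sat(recv ∨ ¬send) = {s1, s2, s3, s4, s5}
AG (recv ∨ ¬send): greatest fixpoint, start Z0 = {s1, s2, s3, s4, s5}, keep only states in Sat with every successor in Z. Z1 = {s1, s2, s3, s4}; Z2 = {s1, s2, s4}; Z3 = {s1, s2}; Z4 = {s1}; fixed.
Sat(AG (recv ∨ ¬send)) = {s1}
EG (AG (recv ∨ ¬send)): greatest fixpoint, start Z0 = {s1}, keep only states in Sat with some successor in Z. Already a fixed point.
Sat(EG (AG (recv ∨ ¬send))) = {s1}
s4 ∉ Sat(EG (AG (recv ∨ ¬send))) = {s1}, so the formula does not hold at s4.

No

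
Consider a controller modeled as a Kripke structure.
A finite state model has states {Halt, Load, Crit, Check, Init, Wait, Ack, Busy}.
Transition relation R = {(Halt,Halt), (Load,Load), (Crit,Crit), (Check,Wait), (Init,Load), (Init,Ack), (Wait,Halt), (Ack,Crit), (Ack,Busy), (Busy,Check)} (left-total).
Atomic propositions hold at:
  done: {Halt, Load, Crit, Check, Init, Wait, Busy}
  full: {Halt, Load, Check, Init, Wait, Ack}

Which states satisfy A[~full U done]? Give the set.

{Halt, Load, Crit, Check, Init, Wait, Busy}

Sat(~full) = {Crit, Busy}
A[~full U done]: least fixpoint, start Z0 = Sat(done) = {Halt, Load, Crit, Check, Init, Wait, Busy}, add states in Sat(~full) with every successor in Z. Already a fixed point.
Sat(A[~full U done]) = {Halt, Load, Crit, Check, Init, Wait, Busy}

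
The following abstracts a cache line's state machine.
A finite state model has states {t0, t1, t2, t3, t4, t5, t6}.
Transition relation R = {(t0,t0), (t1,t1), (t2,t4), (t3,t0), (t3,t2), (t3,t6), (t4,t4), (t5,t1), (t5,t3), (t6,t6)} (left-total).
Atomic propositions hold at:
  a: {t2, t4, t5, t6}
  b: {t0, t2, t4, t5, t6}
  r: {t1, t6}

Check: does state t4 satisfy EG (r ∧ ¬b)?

No

Sat(¬b) = {t1, t3}
Sat(r ∧ ¬b) = {t1}
EG (r ∧ ¬b): greatest fixpoint, start Z0 = {t1}, keep only states in Sat with some successor in Z. Already a fixed point.
Sat(EG (r ∧ ¬b)) = {t1}
t4 ∉ Sat(EG (r ∧ ¬b)) = {t1}, so the formula does not hold at t4.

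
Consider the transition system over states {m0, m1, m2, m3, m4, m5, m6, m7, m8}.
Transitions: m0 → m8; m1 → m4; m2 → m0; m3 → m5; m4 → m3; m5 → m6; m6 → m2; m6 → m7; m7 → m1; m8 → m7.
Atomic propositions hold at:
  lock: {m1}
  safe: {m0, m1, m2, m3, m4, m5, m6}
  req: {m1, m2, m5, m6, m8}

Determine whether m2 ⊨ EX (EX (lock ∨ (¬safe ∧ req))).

Sat(¬safe) = {m7, m8}
Sat(¬safe ∧ req) = {m8}
Sat(lock ∨ (¬safe ∧ req)) = {m1, m8}
Sat(EX (lock ∨ (¬safe ∧ req))) = {s : some successor in {m1, m8}} = {m0, m7}
Sat(EX (EX (lock ∨ (¬safe ∧ req)))) = {s : some successor in {m0, m7}} = {m2, m6, m8}
m2 ∈ Sat(EX (EX (lock ∨ (¬safe ∧ req)))) = {m2, m6, m8}, so the formula holds at m2.

Yes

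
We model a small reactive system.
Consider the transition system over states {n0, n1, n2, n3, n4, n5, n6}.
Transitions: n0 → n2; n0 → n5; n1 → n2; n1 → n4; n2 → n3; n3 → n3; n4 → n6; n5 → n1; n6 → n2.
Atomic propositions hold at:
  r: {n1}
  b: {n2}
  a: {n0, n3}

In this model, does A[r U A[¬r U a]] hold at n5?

Sat(¬r) = {n0, n2, n3, n4, n5, n6}
A[¬r U a]: least fixpoint, start Z0 = Sat(a) = {n0, n3}, add states in Sat(¬r) with every successor in Z. Z1 = {n0, n2, n3}; Z2 = {n0, n2, n3, n6}; Z3 = {n0, n2, n3, n4, n6}; fixed.
Sat(A[¬r U a]) = {n0, n2, n3, n4, n6}
A[r U A[¬r U a]]: least fixpoint, start Z0 = Sat(A[¬r U a]) = {n0, n2, n3, n4, n6}, add states in Sat(r) with every successor in Z. Z1 = {n0, n1, n2, n3, n4, n6}; fixed.
Sat(A[r U A[¬r U a]]) = {n0, n1, n2, n3, n4, n6}
n5 ∉ Sat(A[r U A[¬r U a]]) = {n0, n1, n2, n3, n4, n6}, so the formula does not hold at n5.

No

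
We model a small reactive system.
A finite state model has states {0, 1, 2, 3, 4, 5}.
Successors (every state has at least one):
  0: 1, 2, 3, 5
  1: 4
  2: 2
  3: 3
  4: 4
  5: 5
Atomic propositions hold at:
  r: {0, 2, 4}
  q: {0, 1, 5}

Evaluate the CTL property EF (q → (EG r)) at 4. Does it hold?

EG r: greatest fixpoint, start Z0 = {0, 2, 4}, keep only states in Sat with some successor in Z. Already a fixed point.
Sat(EG r) = {0, 2, 4}
Sat(q → (EG r)) = {0, 2, 3, 4}
EF (q → (EG r)): least fixpoint, start Z0 = {0, 2, 3, 4}, add states with some successor in Z. Z1 = {0, 1, 2, 3, 4}; fixed.
Sat(EF (q → (EG r))) = {0, 1, 2, 3, 4}
4 ∈ Sat(EF (q → (EG r))) = {0, 1, 2, 3, 4}, so the formula holds at 4.

Yes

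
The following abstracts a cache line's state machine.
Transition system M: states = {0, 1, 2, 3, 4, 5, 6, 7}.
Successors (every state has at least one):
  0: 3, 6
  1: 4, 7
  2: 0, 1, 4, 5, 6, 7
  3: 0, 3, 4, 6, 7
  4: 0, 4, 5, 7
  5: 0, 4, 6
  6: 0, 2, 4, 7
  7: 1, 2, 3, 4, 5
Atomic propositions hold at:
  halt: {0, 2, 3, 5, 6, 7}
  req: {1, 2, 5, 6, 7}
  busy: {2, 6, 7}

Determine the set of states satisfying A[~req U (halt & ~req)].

{0, 3}

Sat(~req) = {0, 3, 4}
Sat(halt & ~req) = {0, 3}
A[~req U (halt & ~req)]: least fixpoint, start Z0 = Sat((halt & ~req)) = {0, 3}, add states in Sat(~req) with every successor in Z. Already a fixed point.
Sat(A[~req U (halt & ~req)]) = {0, 3}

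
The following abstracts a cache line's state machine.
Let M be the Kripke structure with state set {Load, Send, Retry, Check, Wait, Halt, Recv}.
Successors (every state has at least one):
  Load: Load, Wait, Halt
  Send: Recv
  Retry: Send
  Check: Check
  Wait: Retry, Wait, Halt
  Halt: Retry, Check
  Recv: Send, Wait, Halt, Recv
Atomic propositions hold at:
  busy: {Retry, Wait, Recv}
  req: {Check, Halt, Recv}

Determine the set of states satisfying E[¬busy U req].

Sat(¬busy) = {Load, Send, Check, Halt}
E[¬busy U req]: least fixpoint, start Z0 = Sat(req) = {Check, Halt, Recv}, add states in Sat(¬busy) with some successor in Z. Z1 = {Load, Send, Check, Halt, Recv}; fixed.
Sat(E[¬busy U req]) = {Load, Send, Check, Halt, Recv}

{Load, Send, Check, Halt, Recv}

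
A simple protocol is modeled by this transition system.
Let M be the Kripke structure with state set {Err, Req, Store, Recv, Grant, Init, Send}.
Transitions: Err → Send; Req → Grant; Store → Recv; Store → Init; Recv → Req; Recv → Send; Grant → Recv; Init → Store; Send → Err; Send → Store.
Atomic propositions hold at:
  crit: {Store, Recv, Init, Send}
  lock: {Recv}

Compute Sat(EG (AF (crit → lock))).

{Req, Recv, Grant}

Sat(crit → lock) = {Err, Req, Recv, Grant}
AF (crit → lock): least fixpoint, start Z0 = {Err, Req, Recv, Grant}, add states with every successor in Z. Already a fixed point.
Sat(AF (crit → lock)) = {Err, Req, Recv, Grant}
EG (AF (crit → lock)): greatest fixpoint, start Z0 = {Err, Req, Recv, Grant}, keep only states in Sat with some successor in Z. Z1 = {Req, Recv, Grant}; fixed.
Sat(EG (AF (crit → lock))) = {Req, Recv, Grant}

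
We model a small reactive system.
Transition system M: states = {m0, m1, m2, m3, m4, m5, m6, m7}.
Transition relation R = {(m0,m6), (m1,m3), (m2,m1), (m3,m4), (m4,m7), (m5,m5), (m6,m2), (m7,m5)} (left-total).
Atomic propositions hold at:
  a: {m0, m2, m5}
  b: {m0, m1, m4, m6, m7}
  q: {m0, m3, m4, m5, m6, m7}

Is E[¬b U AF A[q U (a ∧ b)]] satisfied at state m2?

No

Sat(¬b) = {m2, m3, m5}
Sat(a ∧ b) = {m0}
A[q U (a ∧ b)]: least fixpoint, start Z0 = Sat((a ∧ b)) = {m0}, add states in Sat(q) with every successor in Z. Already a fixed point.
Sat(A[q U (a ∧ b)]) = {m0}
AF A[q U (a ∧ b)]: least fixpoint, start Z0 = {m0}, add states with every successor in Z. Already a fixed point.
Sat(AF A[q U (a ∧ b)]) = {m0}
E[¬b U AF A[q U (a ∧ b)]]: least fixpoint, start Z0 = Sat(AF A[q U (a ∧ b)]) = {m0}, add states in Sat(¬b) with some successor in Z. Already a fixed point.
Sat(E[¬b U AF A[q U (a ∧ b)]]) = {m0}
m2 ∉ Sat(E[¬b U AF A[q U (a ∧ b)]]) = {m0}, so the formula does not hold at m2.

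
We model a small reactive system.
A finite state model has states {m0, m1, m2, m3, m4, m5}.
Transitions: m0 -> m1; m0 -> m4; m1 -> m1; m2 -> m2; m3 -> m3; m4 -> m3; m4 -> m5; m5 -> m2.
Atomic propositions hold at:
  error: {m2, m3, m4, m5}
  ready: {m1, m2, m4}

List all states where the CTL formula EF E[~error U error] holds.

Sat(~error) = {m0, m1}
E[~error U error]: least fixpoint, start Z0 = Sat(error) = {m2, m3, m4, m5}, add states in Sat(~error) with some successor in Z. Z1 = {m0, m2, m3, m4, m5}; fixed.
Sat(E[~error U error]) = {m0, m2, m3, m4, m5}
EF E[~error U error]: least fixpoint, start Z0 = {m0, m2, m3, m4, m5}, add states with some successor in Z. Already a fixed point.
Sat(EF E[~error U error]) = {m0, m2, m3, m4, m5}

{m0, m2, m3, m4, m5}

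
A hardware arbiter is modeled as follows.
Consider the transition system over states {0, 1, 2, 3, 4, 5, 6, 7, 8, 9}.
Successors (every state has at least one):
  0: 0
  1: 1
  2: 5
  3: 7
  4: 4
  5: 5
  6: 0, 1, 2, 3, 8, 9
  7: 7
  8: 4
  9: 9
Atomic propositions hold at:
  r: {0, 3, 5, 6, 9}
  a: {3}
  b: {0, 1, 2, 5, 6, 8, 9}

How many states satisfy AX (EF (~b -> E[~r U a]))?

6

Sat(~b) = {3, 4, 7}
Sat(~r) = {1, 2, 4, 7, 8}
E[~r U a]: least fixpoint, start Z0 = Sat(a) = {3}, add states in Sat(~r) with some successor in Z. Already a fixed point.
Sat(E[~r U a]) = {3}
Sat(~b -> E[~r U a]) = {0, 1, 2, 3, 5, 6, 8, 9}
EF (~b -> E[~r U a]): least fixpoint, start Z0 = {0, 1, 2, 3, 5, 6, 8, 9}, add states with some successor in Z. Already a fixed point.
Sat(EF (~b -> E[~r U a])) = {0, 1, 2, 3, 5, 6, 8, 9}
Sat(AX (EF (~b -> E[~r U a]))) = {s : every successor in {0, 1, 2, 3, 5, 6, 8, 9}} = {0, 1, 2, 5, 6, 9}
|Sat(AX (EF (~b -> E[~r U a])))| = |{0, 1, 2, 5, 6, 9}| = 6.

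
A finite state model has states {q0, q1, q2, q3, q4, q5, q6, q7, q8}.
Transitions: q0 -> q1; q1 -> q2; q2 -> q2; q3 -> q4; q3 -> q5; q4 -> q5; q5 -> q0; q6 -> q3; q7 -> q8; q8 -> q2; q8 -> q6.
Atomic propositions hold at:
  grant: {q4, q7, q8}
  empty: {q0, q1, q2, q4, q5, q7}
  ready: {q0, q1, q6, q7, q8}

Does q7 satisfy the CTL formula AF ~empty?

Sat(~empty) = {q3, q6, q8}
AF ~empty: least fixpoint, start Z0 = {q3, q6, q8}, add states with every successor in Z. Z1 = {q3, q6, q7, q8}; fixed.
Sat(AF ~empty) = {q3, q6, q7, q8}
q7 ∈ Sat(AF ~empty) = {q3, q6, q7, q8}, so the formula holds at q7.

Yes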